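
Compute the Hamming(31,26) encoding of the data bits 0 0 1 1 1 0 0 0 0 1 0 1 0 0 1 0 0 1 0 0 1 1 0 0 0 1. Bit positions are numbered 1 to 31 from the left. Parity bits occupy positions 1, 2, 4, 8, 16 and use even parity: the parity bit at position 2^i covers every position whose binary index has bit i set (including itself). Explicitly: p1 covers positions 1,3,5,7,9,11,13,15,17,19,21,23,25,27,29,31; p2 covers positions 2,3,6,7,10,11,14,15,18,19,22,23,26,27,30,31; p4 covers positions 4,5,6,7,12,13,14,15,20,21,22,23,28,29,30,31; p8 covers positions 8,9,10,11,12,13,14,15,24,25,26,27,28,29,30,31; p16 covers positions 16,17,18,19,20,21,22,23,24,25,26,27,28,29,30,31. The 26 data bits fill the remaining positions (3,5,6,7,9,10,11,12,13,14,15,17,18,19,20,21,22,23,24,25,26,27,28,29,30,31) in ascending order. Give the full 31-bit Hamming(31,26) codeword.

Place data bits at non-power-of-two positions: b3=0, b5=0, b6=1, b7=1, b9=1, b10=0, b11=0, b12=0, b13=0, b14=1, b15=0, b17=1, b18=0, b19=0, b20=1, b21=0, b22=0, b23=1, b24=0, b25=0, b26=1, b27=1, b28=0, b29=0, b30=0, b31=1.
p1 = XOR of data positions {3,5,7,9,11,13,15,17,19,21,23,25,27,29,31} = 0⊕0⊕1⊕1⊕0⊕0⊕0⊕1⊕0⊕0⊕1⊕0⊕1⊕0⊕1 = 0
p2 = XOR of data positions {3,6,7,10,11,14,15,18,19,22,23,26,27,30,31} = 0⊕1⊕1⊕0⊕0⊕1⊕0⊕0⊕0⊕0⊕1⊕1⊕1⊕0⊕1 = 1
p4 = XOR of data positions {5,6,7,12,13,14,15,20,21,22,23,28,29,30,31} = 0⊕1⊕1⊕0⊕0⊕1⊕0⊕1⊕0⊕0⊕1⊕0⊕0⊕0⊕1 = 0
p8 = XOR of data positions {9,10,11,12,13,14,15,24,25,26,27,28,29,30,31} = 1⊕0⊕0⊕0⊕0⊕1⊕0⊕0⊕0⊕1⊕1⊕0⊕0⊕0⊕1 = 1
p16 = XOR of data positions {17,18,19,20,21,22,23,24,25,26,27,28,29,30,31} = 1⊕0⊕0⊕1⊕0⊕0⊕1⊕0⊕0⊕1⊕1⊕0⊕0⊕0⊕1 = 0
Codeword b1..b31 = 0100011110000100100100100110001

0100011110000100100100100110001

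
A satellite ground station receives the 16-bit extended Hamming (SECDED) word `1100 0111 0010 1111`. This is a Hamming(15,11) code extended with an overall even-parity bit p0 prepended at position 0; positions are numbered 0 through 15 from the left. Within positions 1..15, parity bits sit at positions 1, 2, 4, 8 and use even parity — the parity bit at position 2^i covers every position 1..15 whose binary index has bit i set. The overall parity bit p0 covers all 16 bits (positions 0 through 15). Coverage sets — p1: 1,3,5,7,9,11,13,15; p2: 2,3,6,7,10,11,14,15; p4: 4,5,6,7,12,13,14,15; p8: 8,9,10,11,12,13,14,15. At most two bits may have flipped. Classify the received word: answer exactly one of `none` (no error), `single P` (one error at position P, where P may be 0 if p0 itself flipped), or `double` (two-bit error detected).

s1: b1⊕b3⊕b5⊕b7⊕b9⊕b11⊕b13⊕b15 = 1⊕0⊕1⊕1⊕0⊕0⊕1⊕1 = 1
s2: b2⊕b3⊕b6⊕b7⊕b10⊕b11⊕b14⊕b15 = 0⊕0⊕1⊕1⊕1⊕0⊕1⊕1 = 1
s4: b4⊕b5⊕b6⊕b7⊕b12⊕b13⊕b14⊕b15 = 0⊕1⊕1⊕1⊕1⊕1⊕1⊕1 = 1
s8: b8⊕b9⊕b10⊕b11⊕b12⊕b13⊕b14⊕b15 = 0⊕0⊕1⊕0⊕1⊕1⊕1⊕1 = 1
Syndrome (s8...s1) = 1111 → position 15.
Overall parity (XOR of all 16 bits, including p0): 1⊕1⊕0⊕0⊕0⊕1⊕1⊕1⊕0⊕0⊕1⊕0⊕1⊕1⊕1⊕1 = 0
Overall=0, syndrome position=15 → double-bit error detected (uncorrectable).

double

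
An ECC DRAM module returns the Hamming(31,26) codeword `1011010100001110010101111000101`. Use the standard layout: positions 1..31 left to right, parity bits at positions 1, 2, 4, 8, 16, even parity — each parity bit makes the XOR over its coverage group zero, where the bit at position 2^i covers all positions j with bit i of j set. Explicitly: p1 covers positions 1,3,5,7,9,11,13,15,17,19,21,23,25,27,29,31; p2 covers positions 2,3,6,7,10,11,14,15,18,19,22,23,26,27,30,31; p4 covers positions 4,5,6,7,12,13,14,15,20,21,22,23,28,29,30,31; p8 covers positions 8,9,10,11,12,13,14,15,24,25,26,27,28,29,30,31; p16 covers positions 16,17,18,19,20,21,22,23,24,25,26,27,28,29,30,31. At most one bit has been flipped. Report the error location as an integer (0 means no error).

s1: b1⊕b3⊕b5⊕b7⊕b9⊕b11⊕b13⊕b15⊕b17⊕b19⊕b21⊕b23⊕b25⊕b27⊕b29⊕b31 = 1⊕1⊕0⊕0⊕0⊕0⊕1⊕1⊕0⊕0⊕0⊕1⊕1⊕0⊕1⊕1 = 0
s2: b2⊕b3⊕b6⊕b7⊕b10⊕b11⊕b14⊕b15⊕b18⊕b19⊕b22⊕b23⊕b26⊕b27⊕b30⊕b31 = 0⊕1⊕1⊕0⊕0⊕0⊕1⊕1⊕1⊕0⊕1⊕1⊕0⊕0⊕0⊕1 = 0
s4: b4⊕b5⊕b6⊕b7⊕b12⊕b13⊕b14⊕b15⊕b20⊕b21⊕b22⊕b23⊕b28⊕b29⊕b30⊕b31 = 1⊕0⊕1⊕0⊕0⊕1⊕1⊕1⊕1⊕0⊕1⊕1⊕0⊕1⊕0⊕1 = 0
s8: b8⊕b9⊕b10⊕b11⊕b12⊕b13⊕b14⊕b15⊕b24⊕b25⊕b26⊕b27⊕b28⊕b29⊕b30⊕b31 = 1⊕0⊕0⊕0⊕0⊕1⊕1⊕1⊕1⊕1⊕0⊕0⊕0⊕1⊕0⊕1 = 0
s16: b16⊕b17⊕b18⊕b19⊕b20⊕b21⊕b22⊕b23⊕b24⊕b25⊕b26⊕b27⊕b28⊕b29⊕b30⊕b31 = 0⊕0⊕1⊕0⊕1⊕0⊕1⊕1⊕1⊕1⊕0⊕0⊕0⊕1⊕0⊕1 = 0
Syndrome (s16...s1) = 00000 → position 0 (no error).

0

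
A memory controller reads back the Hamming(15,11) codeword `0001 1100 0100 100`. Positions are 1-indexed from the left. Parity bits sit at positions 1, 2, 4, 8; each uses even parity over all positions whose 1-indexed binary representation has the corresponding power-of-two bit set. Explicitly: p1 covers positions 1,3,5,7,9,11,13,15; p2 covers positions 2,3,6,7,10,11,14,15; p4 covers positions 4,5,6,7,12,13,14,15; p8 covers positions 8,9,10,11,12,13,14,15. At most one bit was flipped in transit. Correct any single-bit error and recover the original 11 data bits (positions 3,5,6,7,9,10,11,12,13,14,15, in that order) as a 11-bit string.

s1: b1⊕b3⊕b5⊕b7⊕b9⊕b11⊕b13⊕b15 = 0⊕0⊕1⊕0⊕0⊕0⊕1⊕0 = 0
s2: b2⊕b3⊕b6⊕b7⊕b10⊕b11⊕b14⊕b15 = 0⊕0⊕1⊕0⊕1⊕0⊕0⊕0 = 0
s4: b4⊕b5⊕b6⊕b7⊕b12⊕b13⊕b14⊕b15 = 1⊕1⊕1⊕0⊕0⊕1⊕0⊕0 = 0
s8: b8⊕b9⊕b10⊕b11⊕b12⊕b13⊕b14⊕b15 = 0⊕0⊕1⊕0⊕0⊕1⊕0⊕0 = 0
Syndrome (s8...s1) = 0000 → position 0 (no error).
No correction needed.
Data bits at positions 3,5,6,7,9,10,11,12,13,14,15: 01100100100

01100100100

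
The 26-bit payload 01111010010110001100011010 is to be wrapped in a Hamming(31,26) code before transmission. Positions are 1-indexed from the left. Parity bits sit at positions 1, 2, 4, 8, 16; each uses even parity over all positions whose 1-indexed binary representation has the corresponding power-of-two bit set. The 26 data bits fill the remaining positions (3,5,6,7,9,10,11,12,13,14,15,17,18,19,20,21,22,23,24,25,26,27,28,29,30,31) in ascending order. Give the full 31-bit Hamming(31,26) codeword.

Place data bits at non-power-of-two positions: b3=0, b5=1, b6=1, b7=1, b9=1, b10=0, b11=1, b12=0, b13=0, b14=1, b15=0, b17=1, b18=1, b19=0, b20=0, b21=0, b22=1, b23=1, b24=0, b25=0, b26=0, b27=1, b28=1, b29=0, b30=1, b31=0.
p1 = XOR of data positions {3,5,7,9,11,13,15,17,19,21,23,25,27,29,31} = 0⊕1⊕1⊕1⊕1⊕0⊕0⊕1⊕0⊕0⊕1⊕0⊕1⊕0⊕0 = 1
p2 = XOR of data positions {3,6,7,10,11,14,15,18,19,22,23,26,27,30,31} = 0⊕1⊕1⊕0⊕1⊕1⊕0⊕1⊕0⊕1⊕1⊕0⊕1⊕1⊕0 = 1
p4 = XOR of data positions {5,6,7,12,13,14,15,20,21,22,23,28,29,30,31} = 1⊕1⊕1⊕0⊕0⊕1⊕0⊕0⊕0⊕1⊕1⊕1⊕0⊕1⊕0 = 0
p8 = XOR of data positions {9,10,11,12,13,14,15,24,25,26,27,28,29,30,31} = 1⊕0⊕1⊕0⊕0⊕1⊕0⊕0⊕0⊕0⊕1⊕1⊕0⊕1⊕0 = 0
p16 = XOR of data positions {17,18,19,20,21,22,23,24,25,26,27,28,29,30,31} = 1⊕1⊕0⊕0⊕0⊕1⊕1⊕0⊕0⊕0⊕1⊕1⊕0⊕1⊕0 = 1
Codeword b1..b31 = 1100111010100101110001100011010

1100111010100101110001100011010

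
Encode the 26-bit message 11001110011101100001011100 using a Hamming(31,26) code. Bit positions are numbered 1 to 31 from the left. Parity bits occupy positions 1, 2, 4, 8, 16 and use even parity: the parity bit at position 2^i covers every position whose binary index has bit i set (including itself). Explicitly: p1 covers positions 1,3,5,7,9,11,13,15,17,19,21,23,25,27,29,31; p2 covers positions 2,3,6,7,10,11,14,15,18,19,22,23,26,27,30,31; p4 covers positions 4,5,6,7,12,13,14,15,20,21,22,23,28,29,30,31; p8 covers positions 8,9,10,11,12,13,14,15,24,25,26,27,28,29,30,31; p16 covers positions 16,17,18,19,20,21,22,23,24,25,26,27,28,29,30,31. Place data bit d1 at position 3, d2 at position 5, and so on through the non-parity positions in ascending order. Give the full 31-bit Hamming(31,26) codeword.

0110100111100111101100001011100

Place data bits at non-power-of-two positions: b3=1, b5=1, b6=0, b7=0, b9=1, b10=1, b11=1, b12=0, b13=0, b14=1, b15=1, b17=1, b18=0, b19=1, b20=1, b21=0, b22=0, b23=0, b24=0, b25=1, b26=0, b27=1, b28=1, b29=1, b30=0, b31=0.
p1 = XOR of data positions {3,5,7,9,11,13,15,17,19,21,23,25,27,29,31} = 1⊕1⊕0⊕1⊕1⊕0⊕1⊕1⊕1⊕0⊕0⊕1⊕1⊕1⊕0 = 0
p2 = XOR of data positions {3,6,7,10,11,14,15,18,19,22,23,26,27,30,31} = 1⊕0⊕0⊕1⊕1⊕1⊕1⊕0⊕1⊕0⊕0⊕0⊕1⊕0⊕0 = 1
p4 = XOR of data positions {5,6,7,12,13,14,15,20,21,22,23,28,29,30,31} = 1⊕0⊕0⊕0⊕0⊕1⊕1⊕1⊕0⊕0⊕0⊕1⊕1⊕0⊕0 = 0
p8 = XOR of data positions {9,10,11,12,13,14,15,24,25,26,27,28,29,30,31} = 1⊕1⊕1⊕0⊕0⊕1⊕1⊕0⊕1⊕0⊕1⊕1⊕1⊕0⊕0 = 1
p16 = XOR of data positions {17,18,19,20,21,22,23,24,25,26,27,28,29,30,31} = 1⊕0⊕1⊕1⊕0⊕0⊕0⊕0⊕1⊕0⊕1⊕1⊕1⊕0⊕0 = 1
Codeword b1..b31 = 0110100111100111101100001011100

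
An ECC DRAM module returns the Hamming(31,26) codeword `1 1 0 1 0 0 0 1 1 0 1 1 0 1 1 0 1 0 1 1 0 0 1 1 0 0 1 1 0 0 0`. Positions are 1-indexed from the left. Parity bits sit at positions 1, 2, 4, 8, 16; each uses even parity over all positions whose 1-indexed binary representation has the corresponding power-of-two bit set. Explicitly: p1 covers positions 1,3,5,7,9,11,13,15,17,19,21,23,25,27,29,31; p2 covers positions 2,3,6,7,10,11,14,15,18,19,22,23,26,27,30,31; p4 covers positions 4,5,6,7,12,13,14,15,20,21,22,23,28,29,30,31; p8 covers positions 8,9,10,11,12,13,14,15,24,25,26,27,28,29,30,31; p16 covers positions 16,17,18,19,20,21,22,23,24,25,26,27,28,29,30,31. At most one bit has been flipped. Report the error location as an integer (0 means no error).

s1: b1⊕b3⊕b5⊕b7⊕b9⊕b11⊕b13⊕b15⊕b17⊕b19⊕b21⊕b23⊕b25⊕b27⊕b29⊕b31 = 1⊕0⊕0⊕0⊕1⊕1⊕0⊕1⊕1⊕1⊕0⊕1⊕0⊕1⊕0⊕0 = 0
s2: b2⊕b3⊕b6⊕b7⊕b10⊕b11⊕b14⊕b15⊕b18⊕b19⊕b22⊕b23⊕b26⊕b27⊕b30⊕b31 = 1⊕0⊕0⊕0⊕0⊕1⊕1⊕1⊕0⊕1⊕0⊕1⊕0⊕1⊕0⊕0 = 1
s4: b4⊕b5⊕b6⊕b7⊕b12⊕b13⊕b14⊕b15⊕b20⊕b21⊕b22⊕b23⊕b28⊕b29⊕b30⊕b31 = 1⊕0⊕0⊕0⊕1⊕0⊕1⊕1⊕1⊕0⊕0⊕1⊕1⊕0⊕0⊕0 = 1
s8: b8⊕b9⊕b10⊕b11⊕b12⊕b13⊕b14⊕b15⊕b24⊕b25⊕b26⊕b27⊕b28⊕b29⊕b30⊕b31 = 1⊕1⊕0⊕1⊕1⊕0⊕1⊕1⊕1⊕0⊕0⊕1⊕1⊕0⊕0⊕0 = 1
s16: b16⊕b17⊕b18⊕b19⊕b20⊕b21⊕b22⊕b23⊕b24⊕b25⊕b26⊕b27⊕b28⊕b29⊕b30⊕b31 = 0⊕1⊕0⊕1⊕1⊕0⊕0⊕1⊕1⊕0⊕0⊕1⊕1⊕0⊕0⊕0 = 1
Syndrome (s16...s1) = 11110 → position 30.

30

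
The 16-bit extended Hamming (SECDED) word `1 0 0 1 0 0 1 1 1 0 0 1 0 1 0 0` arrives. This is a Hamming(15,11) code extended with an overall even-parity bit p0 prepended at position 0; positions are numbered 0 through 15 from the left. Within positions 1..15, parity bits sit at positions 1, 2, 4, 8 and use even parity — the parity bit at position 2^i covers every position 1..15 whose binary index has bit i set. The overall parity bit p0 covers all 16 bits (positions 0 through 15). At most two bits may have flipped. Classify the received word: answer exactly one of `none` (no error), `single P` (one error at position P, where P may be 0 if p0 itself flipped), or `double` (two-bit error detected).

single 12

s1: b1⊕b3⊕b5⊕b7⊕b9⊕b11⊕b13⊕b15 = 0⊕1⊕0⊕1⊕0⊕1⊕1⊕0 = 0
s2: b2⊕b3⊕b6⊕b7⊕b10⊕b11⊕b14⊕b15 = 0⊕1⊕1⊕1⊕0⊕1⊕0⊕0 = 0
s4: b4⊕b5⊕b6⊕b7⊕b12⊕b13⊕b14⊕b15 = 0⊕0⊕1⊕1⊕0⊕1⊕0⊕0 = 1
s8: b8⊕b9⊕b10⊕b11⊕b12⊕b13⊕b14⊕b15 = 1⊕0⊕0⊕1⊕0⊕1⊕0⊕0 = 1
Syndrome (s8...s1) = 1100 → position 12.
Overall parity (XOR of all 16 bits, including p0): 1⊕0⊕0⊕1⊕0⊕0⊕1⊕1⊕1⊕0⊕0⊕1⊕0⊕1⊕0⊕0 = 1
Overall=1, syndrome position=12 → single-bit error at position 12.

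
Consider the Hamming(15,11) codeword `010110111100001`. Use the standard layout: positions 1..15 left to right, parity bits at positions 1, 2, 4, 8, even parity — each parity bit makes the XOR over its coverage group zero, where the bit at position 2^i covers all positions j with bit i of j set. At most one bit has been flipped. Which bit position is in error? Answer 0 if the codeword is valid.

s1: b1⊕b3⊕b5⊕b7⊕b9⊕b11⊕b13⊕b15 = 0⊕0⊕1⊕1⊕1⊕0⊕0⊕1 = 0
s2: b2⊕b3⊕b6⊕b7⊕b10⊕b11⊕b14⊕b15 = 1⊕0⊕0⊕1⊕1⊕0⊕0⊕1 = 0
s4: b4⊕b5⊕b6⊕b7⊕b12⊕b13⊕b14⊕b15 = 1⊕1⊕0⊕1⊕0⊕0⊕0⊕1 = 0
s8: b8⊕b9⊕b10⊕b11⊕b12⊕b13⊕b14⊕b15 = 1⊕1⊕1⊕0⊕0⊕0⊕0⊕1 = 0
Syndrome (s8...s1) = 0000 → position 0 (no error).

0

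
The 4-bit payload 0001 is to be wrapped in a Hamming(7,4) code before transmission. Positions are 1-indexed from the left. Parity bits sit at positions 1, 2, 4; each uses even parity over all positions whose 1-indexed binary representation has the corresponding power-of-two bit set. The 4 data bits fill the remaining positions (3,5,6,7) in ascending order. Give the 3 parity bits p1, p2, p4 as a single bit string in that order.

Place data bits at non-power-of-two positions: b3=0, b5=0, b6=0, b7=1.
p1 = XOR of data positions {3,5,7} = 0⊕0⊕1 = 1
p2 = XOR of data positions {3,6,7} = 0⊕0⊕1 = 1
p4 = XOR of data positions {5,6,7} = 0⊕0⊕1 = 1
Parity bits p1,p2,p4 = 111

111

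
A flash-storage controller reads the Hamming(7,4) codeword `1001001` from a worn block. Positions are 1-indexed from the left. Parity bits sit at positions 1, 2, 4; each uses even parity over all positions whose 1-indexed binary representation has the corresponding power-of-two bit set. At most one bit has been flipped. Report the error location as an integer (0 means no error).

s1: b1⊕b3⊕b5⊕b7 = 1⊕0⊕0⊕1 = 0
s2: b2⊕b3⊕b6⊕b7 = 0⊕0⊕0⊕1 = 1
s4: b4⊕b5⊕b6⊕b7 = 1⊕0⊕0⊕1 = 0
Syndrome (s4...s1) = 010 → position 2.

2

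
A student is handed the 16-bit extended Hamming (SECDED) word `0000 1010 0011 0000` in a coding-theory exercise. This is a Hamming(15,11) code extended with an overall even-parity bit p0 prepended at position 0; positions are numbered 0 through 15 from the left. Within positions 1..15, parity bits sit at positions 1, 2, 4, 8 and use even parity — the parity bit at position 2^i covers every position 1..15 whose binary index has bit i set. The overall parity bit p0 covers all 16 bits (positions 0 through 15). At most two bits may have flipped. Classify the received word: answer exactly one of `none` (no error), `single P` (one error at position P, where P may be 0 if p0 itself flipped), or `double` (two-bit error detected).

s1: b1⊕b3⊕b5⊕b7⊕b9⊕b11⊕b13⊕b15 = 0⊕0⊕0⊕0⊕0⊕1⊕0⊕0 = 1
s2: b2⊕b3⊕b6⊕b7⊕b10⊕b11⊕b14⊕b15 = 0⊕0⊕1⊕0⊕1⊕1⊕0⊕0 = 1
s4: b4⊕b5⊕b6⊕b7⊕b12⊕b13⊕b14⊕b15 = 1⊕0⊕1⊕0⊕0⊕0⊕0⊕0 = 0
s8: b8⊕b9⊕b10⊕b11⊕b12⊕b13⊕b14⊕b15 = 0⊕0⊕1⊕1⊕0⊕0⊕0⊕0 = 0
Syndrome (s8...s1) = 0011 → position 3.
Overall parity (XOR of all 16 bits, including p0): 0⊕0⊕0⊕0⊕1⊕0⊕1⊕0⊕0⊕0⊕1⊕1⊕0⊕0⊕0⊕0 = 0
Overall=0, syndrome position=3 → double-bit error detected (uncorrectable).

double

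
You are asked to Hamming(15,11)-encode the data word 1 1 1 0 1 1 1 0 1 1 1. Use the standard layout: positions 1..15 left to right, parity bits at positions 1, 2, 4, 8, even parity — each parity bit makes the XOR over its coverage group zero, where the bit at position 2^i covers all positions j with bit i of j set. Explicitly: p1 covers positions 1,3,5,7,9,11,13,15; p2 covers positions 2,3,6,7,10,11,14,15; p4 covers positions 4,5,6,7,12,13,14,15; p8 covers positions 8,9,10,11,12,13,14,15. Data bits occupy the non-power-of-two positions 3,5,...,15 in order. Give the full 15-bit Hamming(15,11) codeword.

Place data bits at non-power-of-two positions: b3=1, b5=1, b6=1, b7=0, b9=1, b10=1, b11=1, b12=0, b13=1, b14=1, b15=1.
p1 = XOR of data positions {3,5,7,9,11,13,15} = 1⊕1⊕0⊕1⊕1⊕1⊕1 = 0
p2 = XOR of data positions {3,6,7,10,11,14,15} = 1⊕1⊕0⊕1⊕1⊕1⊕1 = 0
p4 = XOR of data positions {5,6,7,12,13,14,15} = 1⊕1⊕0⊕0⊕1⊕1⊕1 = 1
p8 = XOR of data positions {9,10,11,12,13,14,15} = 1⊕1⊕1⊕0⊕1⊕1⊕1 = 0
Codeword b1..b15 = 001111001110111

001111001110111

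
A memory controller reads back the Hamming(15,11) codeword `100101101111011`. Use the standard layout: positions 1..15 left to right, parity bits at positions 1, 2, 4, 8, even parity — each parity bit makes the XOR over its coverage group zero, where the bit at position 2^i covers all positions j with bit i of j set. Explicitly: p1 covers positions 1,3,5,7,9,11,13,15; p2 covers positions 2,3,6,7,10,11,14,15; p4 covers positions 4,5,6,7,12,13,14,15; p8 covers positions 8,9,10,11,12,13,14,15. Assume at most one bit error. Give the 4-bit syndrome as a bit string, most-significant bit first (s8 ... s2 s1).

0001

s1: b1⊕b3⊕b5⊕b7⊕b9⊕b11⊕b13⊕b15 = 1⊕0⊕0⊕1⊕1⊕1⊕0⊕1 = 1
s2: b2⊕b3⊕b6⊕b7⊕b10⊕b11⊕b14⊕b15 = 0⊕0⊕1⊕1⊕1⊕1⊕1⊕1 = 0
s4: b4⊕b5⊕b6⊕b7⊕b12⊕b13⊕b14⊕b15 = 1⊕0⊕1⊕1⊕1⊕0⊕1⊕1 = 0
s8: b8⊕b9⊕b10⊕b11⊕b12⊕b13⊕b14⊕b15 = 0⊕1⊕1⊕1⊕1⊕0⊕1⊕1 = 0
Syndrome (s8...s1) = 0001 → position 1.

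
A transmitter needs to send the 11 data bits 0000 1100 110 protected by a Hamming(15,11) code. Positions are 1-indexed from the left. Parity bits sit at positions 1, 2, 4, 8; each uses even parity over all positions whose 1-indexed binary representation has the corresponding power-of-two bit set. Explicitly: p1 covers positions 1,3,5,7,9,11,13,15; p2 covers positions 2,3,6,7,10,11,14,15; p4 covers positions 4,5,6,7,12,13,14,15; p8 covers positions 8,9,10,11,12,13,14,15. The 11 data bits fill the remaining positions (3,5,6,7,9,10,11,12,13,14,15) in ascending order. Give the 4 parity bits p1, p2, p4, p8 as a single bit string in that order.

0000

Place data bits at non-power-of-two positions: b3=0, b5=0, b6=0, b7=0, b9=1, b10=1, b11=0, b12=0, b13=1, b14=1, b15=0.
p1 = XOR of data positions {3,5,7,9,11,13,15} = 0⊕0⊕0⊕1⊕0⊕1⊕0 = 0
p2 = XOR of data positions {3,6,7,10,11,14,15} = 0⊕0⊕0⊕1⊕0⊕1⊕0 = 0
p4 = XOR of data positions {5,6,7,12,13,14,15} = 0⊕0⊕0⊕0⊕1⊕1⊕0 = 0
p8 = XOR of data positions {9,10,11,12,13,14,15} = 1⊕1⊕0⊕0⊕1⊕1⊕0 = 0
Parity bits p1,p2,p4,p8 = 0000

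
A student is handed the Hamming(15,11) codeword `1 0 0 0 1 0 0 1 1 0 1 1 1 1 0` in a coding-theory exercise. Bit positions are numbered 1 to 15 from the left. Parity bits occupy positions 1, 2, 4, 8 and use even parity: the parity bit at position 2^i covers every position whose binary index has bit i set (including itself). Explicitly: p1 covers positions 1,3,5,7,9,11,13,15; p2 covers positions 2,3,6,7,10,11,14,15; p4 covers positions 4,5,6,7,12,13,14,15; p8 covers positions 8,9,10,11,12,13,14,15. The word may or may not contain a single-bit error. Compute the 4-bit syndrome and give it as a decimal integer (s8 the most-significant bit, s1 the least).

s1: b1⊕b3⊕b5⊕b7⊕b9⊕b11⊕b13⊕b15 = 1⊕0⊕1⊕0⊕1⊕1⊕1⊕0 = 1
s2: b2⊕b3⊕b6⊕b7⊕b10⊕b11⊕b14⊕b15 = 0⊕0⊕0⊕0⊕0⊕1⊕1⊕0 = 0
s4: b4⊕b5⊕b6⊕b7⊕b12⊕b13⊕b14⊕b15 = 0⊕1⊕0⊕0⊕1⊕1⊕1⊕0 = 0
s8: b8⊕b9⊕b10⊕b11⊕b12⊕b13⊕b14⊕b15 = 1⊕1⊕0⊕1⊕1⊕1⊕1⊕0 = 0
Syndrome (s8...s1) = 0001 → position 1.

1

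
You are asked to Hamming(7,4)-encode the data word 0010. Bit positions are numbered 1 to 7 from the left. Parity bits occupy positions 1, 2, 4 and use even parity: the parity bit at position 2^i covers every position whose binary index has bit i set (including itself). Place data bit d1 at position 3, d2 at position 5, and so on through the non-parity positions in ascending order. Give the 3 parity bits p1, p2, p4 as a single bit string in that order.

011

Place data bits at non-power-of-two positions: b3=0, b5=0, b6=1, b7=0.
p1 = XOR of data positions {3,5,7} = 0⊕0⊕0 = 0
p2 = XOR of data positions {3,6,7} = 0⊕1⊕0 = 1
p4 = XOR of data positions {5,6,7} = 0⊕1⊕0 = 1
Parity bits p1,p2,p4 = 011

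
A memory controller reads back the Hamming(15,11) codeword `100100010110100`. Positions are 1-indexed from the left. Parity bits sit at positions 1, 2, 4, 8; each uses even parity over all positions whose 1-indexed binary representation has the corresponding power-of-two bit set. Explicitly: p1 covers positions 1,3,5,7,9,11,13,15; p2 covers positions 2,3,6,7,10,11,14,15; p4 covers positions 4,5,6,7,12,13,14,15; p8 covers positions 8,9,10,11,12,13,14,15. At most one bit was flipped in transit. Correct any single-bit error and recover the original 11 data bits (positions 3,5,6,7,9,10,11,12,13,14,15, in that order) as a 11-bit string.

s1: b1⊕b3⊕b5⊕b7⊕b9⊕b11⊕b13⊕b15 = 1⊕0⊕0⊕0⊕0⊕1⊕1⊕0 = 1
s2: b2⊕b3⊕b6⊕b7⊕b10⊕b11⊕b14⊕b15 = 0⊕0⊕0⊕0⊕1⊕1⊕0⊕0 = 0
s4: b4⊕b5⊕b6⊕b7⊕b12⊕b13⊕b14⊕b15 = 1⊕0⊕0⊕0⊕0⊕1⊕0⊕0 = 0
s8: b8⊕b9⊕b10⊕b11⊕b12⊕b13⊕b14⊕b15 = 1⊕0⊕1⊕1⊕0⊕1⊕0⊕0 = 0
Syndrome (s8...s1) = 0001 → position 1.
Flip bit 1: corrected codeword = 000100010110100
Data bits at positions 3,5,6,7,9,10,11,12,13,14,15: 00000110100

00000110100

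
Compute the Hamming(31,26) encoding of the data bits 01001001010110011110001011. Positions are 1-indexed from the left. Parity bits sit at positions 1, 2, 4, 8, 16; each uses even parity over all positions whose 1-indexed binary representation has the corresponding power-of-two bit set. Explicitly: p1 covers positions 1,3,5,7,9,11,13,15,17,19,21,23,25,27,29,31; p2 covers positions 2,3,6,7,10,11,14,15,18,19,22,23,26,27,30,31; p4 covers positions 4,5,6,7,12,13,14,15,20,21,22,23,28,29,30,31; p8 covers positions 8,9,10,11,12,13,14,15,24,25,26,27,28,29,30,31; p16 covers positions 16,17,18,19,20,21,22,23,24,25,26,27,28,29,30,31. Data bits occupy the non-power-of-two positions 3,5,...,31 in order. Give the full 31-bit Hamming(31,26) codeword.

Place data bits at non-power-of-two positions: b3=0, b5=1, b6=0, b7=0, b9=1, b10=0, b11=0, b12=1, b13=0, b14=1, b15=0, b17=1, b18=1, b19=0, b20=0, b21=1, b22=1, b23=1, b24=1, b25=0, b26=0, b27=0, b28=1, b29=0, b30=1, b31=1.
p1 = XOR of data positions {3,5,7,9,11,13,15,17,19,21,23,25,27,29,31} = 0⊕1⊕0⊕1⊕0⊕0⊕0⊕1⊕0⊕1⊕1⊕0⊕0⊕0⊕1 = 0
p2 = XOR of data positions {3,6,7,10,11,14,15,18,19,22,23,26,27,30,31} = 0⊕0⊕0⊕0⊕0⊕1⊕0⊕1⊕0⊕1⊕1⊕0⊕0⊕1⊕1 = 0
p4 = XOR of data positions {5,6,7,12,13,14,15,20,21,22,23,28,29,30,31} = 1⊕0⊕0⊕1⊕0⊕1⊕0⊕0⊕1⊕1⊕1⊕1⊕0⊕1⊕1 = 1
p8 = XOR of data positions {9,10,11,12,13,14,15,24,25,26,27,28,29,30,31} = 1⊕0⊕0⊕1⊕0⊕1⊕0⊕1⊕0⊕0⊕0⊕1⊕0⊕1⊕1 = 1
p16 = XOR of data positions {17,18,19,20,21,22,23,24,25,26,27,28,29,30,31} = 1⊕1⊕0⊕0⊕1⊕1⊕1⊕1⊕0⊕0⊕0⊕1⊕0⊕1⊕1 = 1
Codeword b1..b31 = 0001100110010101110011110001011

0001100110010101110011110001011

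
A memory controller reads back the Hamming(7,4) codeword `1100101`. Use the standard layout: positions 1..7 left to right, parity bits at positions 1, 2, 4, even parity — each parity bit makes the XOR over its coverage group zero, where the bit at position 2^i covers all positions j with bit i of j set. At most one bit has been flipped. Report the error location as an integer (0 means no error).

1

s1: b1⊕b3⊕b5⊕b7 = 1⊕0⊕1⊕1 = 1
s2: b2⊕b3⊕b6⊕b7 = 1⊕0⊕0⊕1 = 0
s4: b4⊕b5⊕b6⊕b7 = 0⊕1⊕0⊕1 = 0
Syndrome (s4...s1) = 001 → position 1.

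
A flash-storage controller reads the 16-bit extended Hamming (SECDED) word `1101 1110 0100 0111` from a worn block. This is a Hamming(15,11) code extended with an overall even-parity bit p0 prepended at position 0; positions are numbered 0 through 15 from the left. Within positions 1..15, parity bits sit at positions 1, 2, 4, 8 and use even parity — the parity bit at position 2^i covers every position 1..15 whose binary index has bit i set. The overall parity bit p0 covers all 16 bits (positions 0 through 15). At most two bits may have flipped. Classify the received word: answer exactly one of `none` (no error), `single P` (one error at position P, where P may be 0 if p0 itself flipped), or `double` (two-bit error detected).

none

s1: b1⊕b3⊕b5⊕b7⊕b9⊕b11⊕b13⊕b15 = 1⊕1⊕1⊕0⊕1⊕0⊕1⊕1 = 0
s2: b2⊕b3⊕b6⊕b7⊕b10⊕b11⊕b14⊕b15 = 0⊕1⊕1⊕0⊕0⊕0⊕1⊕1 = 0
s4: b4⊕b5⊕b6⊕b7⊕b12⊕b13⊕b14⊕b15 = 1⊕1⊕1⊕0⊕0⊕1⊕1⊕1 = 0
s8: b8⊕b9⊕b10⊕b11⊕b12⊕b13⊕b14⊕b15 = 0⊕1⊕0⊕0⊕0⊕1⊕1⊕1 = 0
Syndrome (s8...s1) = 0000 → position 0 (no error).
Overall parity (XOR of all 16 bits, including p0): 1⊕1⊕0⊕1⊕1⊕1⊕1⊕0⊕0⊕1⊕0⊕0⊕0⊕1⊕1⊕1 = 0
Overall=0, syndrome position=0 → no error.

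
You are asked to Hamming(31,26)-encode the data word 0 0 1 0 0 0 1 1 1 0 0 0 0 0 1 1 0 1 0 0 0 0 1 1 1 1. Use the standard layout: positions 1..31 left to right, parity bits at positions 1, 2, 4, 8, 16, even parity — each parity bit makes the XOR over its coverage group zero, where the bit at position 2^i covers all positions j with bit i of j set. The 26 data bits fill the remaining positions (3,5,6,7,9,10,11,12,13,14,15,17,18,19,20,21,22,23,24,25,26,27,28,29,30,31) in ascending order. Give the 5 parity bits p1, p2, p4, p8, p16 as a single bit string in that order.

01011

Place data bits at non-power-of-two positions: b3=0, b5=0, b6=1, b7=0, b9=0, b10=0, b11=1, b12=1, b13=1, b14=0, b15=0, b17=0, b18=0, b19=0, b20=1, b21=1, b22=0, b23=1, b24=0, b25=0, b26=0, b27=0, b28=1, b29=1, b30=1, b31=1.
p1 = XOR of data positions {3,5,7,9,11,13,15,17,19,21,23,25,27,29,31} = 0⊕0⊕0⊕0⊕1⊕1⊕0⊕0⊕0⊕1⊕1⊕0⊕0⊕1⊕1 = 0
p2 = XOR of data positions {3,6,7,10,11,14,15,18,19,22,23,26,27,30,31} = 0⊕1⊕0⊕0⊕1⊕0⊕0⊕0⊕0⊕0⊕1⊕0⊕0⊕1⊕1 = 1
p4 = XOR of data positions {5,6,7,12,13,14,15,20,21,22,23,28,29,30,31} = 0⊕1⊕0⊕1⊕1⊕0⊕0⊕1⊕1⊕0⊕1⊕1⊕1⊕1⊕1 = 0
p8 = XOR of data positions {9,10,11,12,13,14,15,24,25,26,27,28,29,30,31} = 0⊕0⊕1⊕1⊕1⊕0⊕0⊕0⊕0⊕0⊕0⊕1⊕1⊕1⊕1 = 1
p16 = XOR of data positions {17,18,19,20,21,22,23,24,25,26,27,28,29,30,31} = 0⊕0⊕0⊕1⊕1⊕0⊕1⊕0⊕0⊕0⊕0⊕1⊕1⊕1⊕1 = 1
Parity bits p1,p2,p4,p8,p16 = 01011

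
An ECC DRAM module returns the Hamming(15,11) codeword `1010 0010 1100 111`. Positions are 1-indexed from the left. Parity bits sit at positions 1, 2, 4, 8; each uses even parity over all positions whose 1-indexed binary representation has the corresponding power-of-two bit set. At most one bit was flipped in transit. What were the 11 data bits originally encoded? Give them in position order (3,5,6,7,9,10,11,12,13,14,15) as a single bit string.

s1: b1⊕b3⊕b5⊕b7⊕b9⊕b11⊕b13⊕b15 = 1⊕1⊕0⊕1⊕1⊕0⊕1⊕1 = 0
s2: b2⊕b3⊕b6⊕b7⊕b10⊕b11⊕b14⊕b15 = 0⊕1⊕0⊕1⊕1⊕0⊕1⊕1 = 1
s4: b4⊕b5⊕b6⊕b7⊕b12⊕b13⊕b14⊕b15 = 0⊕0⊕0⊕1⊕0⊕1⊕1⊕1 = 0
s8: b8⊕b9⊕b10⊕b11⊕b12⊕b13⊕b14⊕b15 = 0⊕1⊕1⊕0⊕0⊕1⊕1⊕1 = 1
Syndrome (s8...s1) = 1010 → position 10.
Flip bit 10: corrected codeword = 101000101000111
Data bits at positions 3,5,6,7,9,10,11,12,13,14,15: 10011000111

10011000111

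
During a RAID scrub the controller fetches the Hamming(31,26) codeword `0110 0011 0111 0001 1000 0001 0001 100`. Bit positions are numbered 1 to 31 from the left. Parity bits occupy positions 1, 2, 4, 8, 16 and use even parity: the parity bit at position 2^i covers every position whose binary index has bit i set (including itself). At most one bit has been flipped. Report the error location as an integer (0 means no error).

s1: b1⊕b3⊕b5⊕b7⊕b9⊕b11⊕b13⊕b15⊕b17⊕b19⊕b21⊕b23⊕b25⊕b27⊕b29⊕b31 = 0⊕1⊕0⊕1⊕0⊕1⊕0⊕0⊕1⊕0⊕0⊕0⊕0⊕0⊕1⊕0 = 1
s2: b2⊕b3⊕b6⊕b7⊕b10⊕b11⊕b14⊕b15⊕b18⊕b19⊕b22⊕b23⊕b26⊕b27⊕b30⊕b31 = 1⊕1⊕0⊕1⊕1⊕1⊕0⊕0⊕0⊕0⊕0⊕0⊕0⊕0⊕0⊕0 = 1
s4: b4⊕b5⊕b6⊕b7⊕b12⊕b13⊕b14⊕b15⊕b20⊕b21⊕b22⊕b23⊕b28⊕b29⊕b30⊕b31 = 0⊕0⊕0⊕1⊕1⊕0⊕0⊕0⊕0⊕0⊕0⊕0⊕1⊕1⊕0⊕0 = 0
s8: b8⊕b9⊕b10⊕b11⊕b12⊕b13⊕b14⊕b15⊕b24⊕b25⊕b26⊕b27⊕b28⊕b29⊕b30⊕b31 = 1⊕0⊕1⊕1⊕1⊕0⊕0⊕0⊕1⊕0⊕0⊕0⊕1⊕1⊕0⊕0 = 1
s16: b16⊕b17⊕b18⊕b19⊕b20⊕b21⊕b22⊕b23⊕b24⊕b25⊕b26⊕b27⊕b28⊕b29⊕b30⊕b31 = 1⊕1⊕0⊕0⊕0⊕0⊕0⊕0⊕1⊕0⊕0⊕0⊕1⊕1⊕0⊕0 = 1
Syndrome (s16...s1) = 11011 → position 27.

27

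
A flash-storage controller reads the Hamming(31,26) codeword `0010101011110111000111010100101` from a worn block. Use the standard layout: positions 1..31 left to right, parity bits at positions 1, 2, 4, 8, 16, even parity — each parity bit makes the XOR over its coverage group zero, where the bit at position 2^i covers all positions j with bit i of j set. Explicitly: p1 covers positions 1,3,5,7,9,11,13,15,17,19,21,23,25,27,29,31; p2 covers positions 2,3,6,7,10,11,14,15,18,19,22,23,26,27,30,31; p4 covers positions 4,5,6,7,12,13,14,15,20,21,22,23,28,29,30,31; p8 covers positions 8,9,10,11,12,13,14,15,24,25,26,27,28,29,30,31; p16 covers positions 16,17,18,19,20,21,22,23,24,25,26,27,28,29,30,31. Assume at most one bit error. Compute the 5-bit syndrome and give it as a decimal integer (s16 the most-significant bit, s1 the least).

s1: b1⊕b3⊕b5⊕b7⊕b9⊕b11⊕b13⊕b15⊕b17⊕b19⊕b21⊕b23⊕b25⊕b27⊕b29⊕b31 = 0⊕1⊕1⊕1⊕1⊕1⊕0⊕1⊕0⊕0⊕1⊕0⊕0⊕0⊕1⊕1 = 1
s2: b2⊕b3⊕b6⊕b7⊕b10⊕b11⊕b14⊕b15⊕b18⊕b19⊕b22⊕b23⊕b26⊕b27⊕b30⊕b31 = 0⊕1⊕0⊕1⊕1⊕1⊕1⊕1⊕0⊕0⊕1⊕0⊕1⊕0⊕0⊕1 = 1
s4: b4⊕b5⊕b6⊕b7⊕b12⊕b13⊕b14⊕b15⊕b20⊕b21⊕b22⊕b23⊕b28⊕b29⊕b30⊕b31 = 0⊕1⊕0⊕1⊕1⊕0⊕1⊕1⊕1⊕1⊕1⊕0⊕0⊕1⊕0⊕1 = 0
s8: b8⊕b9⊕b10⊕b11⊕b12⊕b13⊕b14⊕b15⊕b24⊕b25⊕b26⊕b27⊕b28⊕b29⊕b30⊕b31 = 0⊕1⊕1⊕1⊕1⊕0⊕1⊕1⊕1⊕0⊕1⊕0⊕0⊕1⊕0⊕1 = 0
s16: b16⊕b17⊕b18⊕b19⊕b20⊕b21⊕b22⊕b23⊕b24⊕b25⊕b26⊕b27⊕b28⊕b29⊕b30⊕b31 = 1⊕0⊕0⊕0⊕1⊕1⊕1⊕0⊕1⊕0⊕1⊕0⊕0⊕1⊕0⊕1 = 0
Syndrome (s16...s1) = 00011 → position 3.

3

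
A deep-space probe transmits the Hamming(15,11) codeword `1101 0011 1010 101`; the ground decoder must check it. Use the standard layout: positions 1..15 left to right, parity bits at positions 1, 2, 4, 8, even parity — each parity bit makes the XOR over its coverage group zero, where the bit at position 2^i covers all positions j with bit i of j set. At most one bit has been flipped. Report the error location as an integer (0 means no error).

8

s1: b1⊕b3⊕b5⊕b7⊕b9⊕b11⊕b13⊕b15 = 1⊕0⊕0⊕1⊕1⊕1⊕1⊕1 = 0
s2: b2⊕b3⊕b6⊕b7⊕b10⊕b11⊕b14⊕b15 = 1⊕0⊕0⊕1⊕0⊕1⊕0⊕1 = 0
s4: b4⊕b5⊕b6⊕b7⊕b12⊕b13⊕b14⊕b15 = 1⊕0⊕0⊕1⊕0⊕1⊕0⊕1 = 0
s8: b8⊕b9⊕b10⊕b11⊕b12⊕b13⊕b14⊕b15 = 1⊕1⊕0⊕1⊕0⊕1⊕0⊕1 = 1
Syndrome (s8...s1) = 1000 → position 8.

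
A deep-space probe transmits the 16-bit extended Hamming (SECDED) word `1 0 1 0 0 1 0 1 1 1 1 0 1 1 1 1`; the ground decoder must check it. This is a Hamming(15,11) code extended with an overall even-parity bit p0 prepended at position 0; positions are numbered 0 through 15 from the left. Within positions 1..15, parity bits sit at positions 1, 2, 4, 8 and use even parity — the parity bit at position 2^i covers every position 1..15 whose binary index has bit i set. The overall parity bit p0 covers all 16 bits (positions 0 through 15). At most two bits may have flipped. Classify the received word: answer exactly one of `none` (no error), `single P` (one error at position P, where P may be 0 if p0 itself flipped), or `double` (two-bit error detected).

single 11

s1: b1⊕b3⊕b5⊕b7⊕b9⊕b11⊕b13⊕b15 = 0⊕0⊕1⊕1⊕1⊕0⊕1⊕1 = 1
s2: b2⊕b3⊕b6⊕b7⊕b10⊕b11⊕b14⊕b15 = 1⊕0⊕0⊕1⊕1⊕0⊕1⊕1 = 1
s4: b4⊕b5⊕b6⊕b7⊕b12⊕b13⊕b14⊕b15 = 0⊕1⊕0⊕1⊕1⊕1⊕1⊕1 = 0
s8: b8⊕b9⊕b10⊕b11⊕b12⊕b13⊕b14⊕b15 = 1⊕1⊕1⊕0⊕1⊕1⊕1⊕1 = 1
Syndrome (s8...s1) = 1011 → position 11.
Overall parity (XOR of all 16 bits, including p0): 1⊕0⊕1⊕0⊕0⊕1⊕0⊕1⊕1⊕1⊕1⊕0⊕1⊕1⊕1⊕1 = 1
Overall=1, syndrome position=11 → single-bit error at position 11.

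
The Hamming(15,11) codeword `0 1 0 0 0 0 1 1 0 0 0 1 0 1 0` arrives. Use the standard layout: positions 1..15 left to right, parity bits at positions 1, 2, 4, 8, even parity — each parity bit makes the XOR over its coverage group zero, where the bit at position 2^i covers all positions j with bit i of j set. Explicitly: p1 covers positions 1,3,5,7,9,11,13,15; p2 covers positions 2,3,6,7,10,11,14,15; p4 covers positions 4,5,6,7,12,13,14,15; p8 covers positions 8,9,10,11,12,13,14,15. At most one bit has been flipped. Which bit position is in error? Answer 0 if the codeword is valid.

s1: b1⊕b3⊕b5⊕b7⊕b9⊕b11⊕b13⊕b15 = 0⊕0⊕0⊕1⊕0⊕0⊕0⊕0 = 1
s2: b2⊕b3⊕b6⊕b7⊕b10⊕b11⊕b14⊕b15 = 1⊕0⊕0⊕1⊕0⊕0⊕1⊕0 = 1
s4: b4⊕b5⊕b6⊕b7⊕b12⊕b13⊕b14⊕b15 = 0⊕0⊕0⊕1⊕1⊕0⊕1⊕0 = 1
s8: b8⊕b9⊕b10⊕b11⊕b12⊕b13⊕b14⊕b15 = 1⊕0⊕0⊕0⊕1⊕0⊕1⊕0 = 1
Syndrome (s8...s1) = 1111 → position 15.

15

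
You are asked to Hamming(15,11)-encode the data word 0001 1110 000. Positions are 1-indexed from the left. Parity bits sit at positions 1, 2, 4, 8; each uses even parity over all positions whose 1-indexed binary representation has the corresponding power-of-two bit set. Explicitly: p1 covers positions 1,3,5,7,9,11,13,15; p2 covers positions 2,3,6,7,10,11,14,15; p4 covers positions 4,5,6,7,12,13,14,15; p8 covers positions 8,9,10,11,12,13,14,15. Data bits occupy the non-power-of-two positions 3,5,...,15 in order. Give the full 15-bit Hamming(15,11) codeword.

Place data bits at non-power-of-two positions: b3=0, b5=0, b6=0, b7=1, b9=1, b10=1, b11=1, b12=0, b13=0, b14=0, b15=0.
p1 = XOR of data positions {3,5,7,9,11,13,15} = 0⊕0⊕1⊕1⊕1⊕0⊕0 = 1
p2 = XOR of data positions {3,6,7,10,11,14,15} = 0⊕0⊕1⊕1⊕1⊕0⊕0 = 1
p4 = XOR of data positions {5,6,7,12,13,14,15} = 0⊕0⊕1⊕0⊕0⊕0⊕0 = 1
p8 = XOR of data positions {9,10,11,12,13,14,15} = 1⊕1⊕1⊕0⊕0⊕0⊕0 = 1
Codeword b1..b15 = 110100111110000

110100111110000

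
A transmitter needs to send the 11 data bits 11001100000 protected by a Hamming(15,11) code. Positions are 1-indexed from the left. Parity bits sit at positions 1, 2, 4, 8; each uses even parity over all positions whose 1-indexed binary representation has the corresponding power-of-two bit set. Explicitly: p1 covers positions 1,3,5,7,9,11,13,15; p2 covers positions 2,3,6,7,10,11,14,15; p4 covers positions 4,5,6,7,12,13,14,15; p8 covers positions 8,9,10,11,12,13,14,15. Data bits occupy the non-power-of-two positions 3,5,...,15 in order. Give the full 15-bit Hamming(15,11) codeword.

101110001100000

Place data bits at non-power-of-two positions: b3=1, b5=1, b6=0, b7=0, b9=1, b10=1, b11=0, b12=0, b13=0, b14=0, b15=0.
p1 = XOR of data positions {3,5,7,9,11,13,15} = 1⊕1⊕0⊕1⊕0⊕0⊕0 = 1
p2 = XOR of data positions {3,6,7,10,11,14,15} = 1⊕0⊕0⊕1⊕0⊕0⊕0 = 0
p4 = XOR of data positions {5,6,7,12,13,14,15} = 1⊕0⊕0⊕0⊕0⊕0⊕0 = 1
p8 = XOR of data positions {9,10,11,12,13,14,15} = 1⊕1⊕0⊕0⊕0⊕0⊕0 = 0
Codeword b1..b15 = 101110001100000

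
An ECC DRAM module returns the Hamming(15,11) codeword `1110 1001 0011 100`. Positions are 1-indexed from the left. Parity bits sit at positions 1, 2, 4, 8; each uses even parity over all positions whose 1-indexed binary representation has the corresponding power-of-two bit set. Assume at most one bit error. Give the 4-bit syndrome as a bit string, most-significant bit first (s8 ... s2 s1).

s1: b1⊕b3⊕b5⊕b7⊕b9⊕b11⊕b13⊕b15 = 1⊕1⊕1⊕0⊕0⊕1⊕1⊕0 = 1
s2: b2⊕b3⊕b6⊕b7⊕b10⊕b11⊕b14⊕b15 = 1⊕1⊕0⊕0⊕0⊕1⊕0⊕0 = 1
s4: b4⊕b5⊕b6⊕b7⊕b12⊕b13⊕b14⊕b15 = 0⊕1⊕0⊕0⊕1⊕1⊕0⊕0 = 1
s8: b8⊕b9⊕b10⊕b11⊕b12⊕b13⊕b14⊕b15 = 1⊕0⊕0⊕1⊕1⊕1⊕0⊕0 = 0
Syndrome (s8...s1) = 0111 → position 7.

0111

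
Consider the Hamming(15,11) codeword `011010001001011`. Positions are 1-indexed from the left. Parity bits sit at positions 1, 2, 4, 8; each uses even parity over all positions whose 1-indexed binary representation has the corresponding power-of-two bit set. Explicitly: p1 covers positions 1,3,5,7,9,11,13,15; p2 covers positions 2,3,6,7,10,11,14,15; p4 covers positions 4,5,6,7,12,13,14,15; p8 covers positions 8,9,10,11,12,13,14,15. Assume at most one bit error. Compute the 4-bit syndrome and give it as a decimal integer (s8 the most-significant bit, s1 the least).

s1: b1⊕b3⊕b5⊕b7⊕b9⊕b11⊕b13⊕b15 = 0⊕1⊕1⊕0⊕1⊕0⊕0⊕1 = 0
s2: b2⊕b3⊕b6⊕b7⊕b10⊕b11⊕b14⊕b15 = 1⊕1⊕0⊕0⊕0⊕0⊕1⊕1 = 0
s4: b4⊕b5⊕b6⊕b7⊕b12⊕b13⊕b14⊕b15 = 0⊕1⊕0⊕0⊕1⊕0⊕1⊕1 = 0
s8: b8⊕b9⊕b10⊕b11⊕b12⊕b13⊕b14⊕b15 = 0⊕1⊕0⊕0⊕1⊕0⊕1⊕1 = 0
Syndrome (s8...s1) = 0000 → position 0 (no error).

0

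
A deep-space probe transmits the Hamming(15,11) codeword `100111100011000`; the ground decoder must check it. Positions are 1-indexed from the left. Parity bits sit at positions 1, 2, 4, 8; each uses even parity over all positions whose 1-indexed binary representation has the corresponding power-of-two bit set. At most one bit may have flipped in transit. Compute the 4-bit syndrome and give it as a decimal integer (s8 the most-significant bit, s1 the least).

s1: b1⊕b3⊕b5⊕b7⊕b9⊕b11⊕b13⊕b15 = 1⊕0⊕1⊕1⊕0⊕1⊕0⊕0 = 0
s2: b2⊕b3⊕b6⊕b7⊕b10⊕b11⊕b14⊕b15 = 0⊕0⊕1⊕1⊕0⊕1⊕0⊕0 = 1
s4: b4⊕b5⊕b6⊕b7⊕b12⊕b13⊕b14⊕b15 = 1⊕1⊕1⊕1⊕1⊕0⊕0⊕0 = 1
s8: b8⊕b9⊕b10⊕b11⊕b12⊕b13⊕b14⊕b15 = 0⊕0⊕0⊕1⊕1⊕0⊕0⊕0 = 0
Syndrome (s8...s1) = 0110 → position 6.

6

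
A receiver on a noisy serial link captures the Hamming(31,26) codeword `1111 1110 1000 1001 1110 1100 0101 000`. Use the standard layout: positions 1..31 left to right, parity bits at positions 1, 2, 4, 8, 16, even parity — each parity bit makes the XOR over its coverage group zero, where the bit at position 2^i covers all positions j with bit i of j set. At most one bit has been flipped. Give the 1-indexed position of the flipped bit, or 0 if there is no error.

1

s1: b1⊕b3⊕b5⊕b7⊕b9⊕b11⊕b13⊕b15⊕b17⊕b19⊕b21⊕b23⊕b25⊕b27⊕b29⊕b31 = 1⊕1⊕1⊕1⊕1⊕0⊕1⊕0⊕1⊕1⊕1⊕0⊕0⊕0⊕0⊕0 = 1
s2: b2⊕b3⊕b6⊕b7⊕b10⊕b11⊕b14⊕b15⊕b18⊕b19⊕b22⊕b23⊕b26⊕b27⊕b30⊕b31 = 1⊕1⊕1⊕1⊕0⊕0⊕0⊕0⊕1⊕1⊕1⊕0⊕1⊕0⊕0⊕0 = 0
s4: b4⊕b5⊕b6⊕b7⊕b12⊕b13⊕b14⊕b15⊕b20⊕b21⊕b22⊕b23⊕b28⊕b29⊕b30⊕b31 = 1⊕1⊕1⊕1⊕0⊕1⊕0⊕0⊕0⊕1⊕1⊕0⊕1⊕0⊕0⊕0 = 0
s8: b8⊕b9⊕b10⊕b11⊕b12⊕b13⊕b14⊕b15⊕b24⊕b25⊕b26⊕b27⊕b28⊕b29⊕b30⊕b31 = 0⊕1⊕0⊕0⊕0⊕1⊕0⊕0⊕0⊕0⊕1⊕0⊕1⊕0⊕0⊕0 = 0
s16: b16⊕b17⊕b18⊕b19⊕b20⊕b21⊕b22⊕b23⊕b24⊕b25⊕b26⊕b27⊕b28⊕b29⊕b30⊕b31 = 1⊕1⊕1⊕1⊕0⊕1⊕1⊕0⊕0⊕0⊕1⊕0⊕1⊕0⊕0⊕0 = 0
Syndrome (s16...s1) = 00001 → position 1.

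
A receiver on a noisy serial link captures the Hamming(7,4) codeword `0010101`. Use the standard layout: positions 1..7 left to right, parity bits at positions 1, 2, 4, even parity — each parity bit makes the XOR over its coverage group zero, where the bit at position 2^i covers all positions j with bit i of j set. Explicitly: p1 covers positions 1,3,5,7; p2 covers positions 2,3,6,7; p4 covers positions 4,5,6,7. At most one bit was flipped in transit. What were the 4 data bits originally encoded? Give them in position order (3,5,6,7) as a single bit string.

1101

s1: b1⊕b3⊕b5⊕b7 = 0⊕1⊕1⊕1 = 1
s2: b2⊕b3⊕b6⊕b7 = 0⊕1⊕0⊕1 = 0
s4: b4⊕b5⊕b6⊕b7 = 0⊕1⊕0⊕1 = 0
Syndrome (s4...s1) = 001 → position 1.
Flip bit 1: corrected codeword = 1010101
Data bits at positions 3,5,6,7: 1101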